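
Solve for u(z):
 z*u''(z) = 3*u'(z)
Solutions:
 u(z) = C1 + C2*z^4


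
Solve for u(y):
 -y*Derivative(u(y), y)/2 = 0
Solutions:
 u(y) = C1


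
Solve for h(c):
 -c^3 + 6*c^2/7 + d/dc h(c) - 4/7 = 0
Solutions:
 h(c) = C1 + c^4/4 - 2*c^3/7 + 4*c/7


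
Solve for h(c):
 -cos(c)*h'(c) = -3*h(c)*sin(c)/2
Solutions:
 h(c) = C1/cos(c)^(3/2)


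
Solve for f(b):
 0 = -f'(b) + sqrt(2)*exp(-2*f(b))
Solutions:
 f(b) = log(-sqrt(C1 + 2*sqrt(2)*b))
 f(b) = log(C1 + 2*sqrt(2)*b)/2


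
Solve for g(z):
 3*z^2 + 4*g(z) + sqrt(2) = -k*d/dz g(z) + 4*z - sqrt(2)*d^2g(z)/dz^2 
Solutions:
 g(z) = C1*exp(sqrt(2)*z*(-k + sqrt(k^2 - 16*sqrt(2)))/4) + C2*exp(-sqrt(2)*z*(k + sqrt(k^2 - 16*sqrt(2)))/4) - 3*k^2/32 + 3*k*z/8 - k/4 - 3*z^2/4 + z + sqrt(2)/8


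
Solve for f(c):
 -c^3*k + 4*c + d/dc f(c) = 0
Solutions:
 f(c) = C1 + c^4*k/4 - 2*c^2


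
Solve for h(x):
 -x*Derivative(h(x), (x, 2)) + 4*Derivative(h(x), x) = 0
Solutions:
 h(x) = C1 + C2*x^5


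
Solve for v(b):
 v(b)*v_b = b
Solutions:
 v(b) = -sqrt(C1 + b^2)
 v(b) = sqrt(C1 + b^2)


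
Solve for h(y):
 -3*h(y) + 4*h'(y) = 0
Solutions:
 h(y) = C1*exp(3*y/4)


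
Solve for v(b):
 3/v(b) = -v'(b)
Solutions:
 v(b) = -sqrt(C1 - 6*b)
 v(b) = sqrt(C1 - 6*b)


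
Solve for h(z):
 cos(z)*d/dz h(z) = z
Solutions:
 h(z) = C1 + Integral(z/cos(z), z)


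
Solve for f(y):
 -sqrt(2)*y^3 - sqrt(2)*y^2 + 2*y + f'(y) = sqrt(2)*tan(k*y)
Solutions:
 f(y) = C1 + sqrt(2)*y^4/4 + sqrt(2)*y^3/3 - y^2 + sqrt(2)*Piecewise((-log(cos(k*y))/k, Ne(k, 0)), (0, True))


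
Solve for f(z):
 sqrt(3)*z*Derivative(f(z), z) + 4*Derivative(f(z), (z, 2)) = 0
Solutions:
 f(z) = C1 + C2*erf(sqrt(2)*3^(1/4)*z/4)


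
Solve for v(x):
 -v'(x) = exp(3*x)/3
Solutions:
 v(x) = C1 - exp(3*x)/9


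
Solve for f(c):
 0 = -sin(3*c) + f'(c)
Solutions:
 f(c) = C1 - cos(3*c)/3


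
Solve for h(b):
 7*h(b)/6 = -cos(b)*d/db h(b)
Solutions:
 h(b) = C1*(sin(b) - 1)^(7/12)/(sin(b) + 1)^(7/12)


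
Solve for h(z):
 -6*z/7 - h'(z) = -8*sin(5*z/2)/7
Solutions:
 h(z) = C1 - 3*z^2/7 - 16*cos(5*z/2)/35


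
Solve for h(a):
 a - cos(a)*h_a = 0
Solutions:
 h(a) = C1 + Integral(a/cos(a), a)


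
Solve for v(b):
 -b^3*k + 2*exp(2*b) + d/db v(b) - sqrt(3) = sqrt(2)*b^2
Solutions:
 v(b) = C1 + b^4*k/4 + sqrt(2)*b^3/3 + sqrt(3)*b - exp(2*b)


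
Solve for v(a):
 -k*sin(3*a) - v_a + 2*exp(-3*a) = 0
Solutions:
 v(a) = C1 + k*cos(3*a)/3 - 2*exp(-3*a)/3


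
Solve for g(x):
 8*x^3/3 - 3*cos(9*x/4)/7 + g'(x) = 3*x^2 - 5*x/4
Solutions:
 g(x) = C1 - 2*x^4/3 + x^3 - 5*x^2/8 + 4*sin(9*x/4)/21


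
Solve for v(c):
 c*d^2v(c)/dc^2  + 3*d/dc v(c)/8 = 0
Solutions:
 v(c) = C1 + C2*c^(5/8)


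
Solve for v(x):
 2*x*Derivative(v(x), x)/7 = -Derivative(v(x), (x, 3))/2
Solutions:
 v(x) = C1 + Integral(C2*airyai(-14^(2/3)*x/7) + C3*airybi(-14^(2/3)*x/7), x)


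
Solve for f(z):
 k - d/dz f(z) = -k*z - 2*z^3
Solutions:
 f(z) = C1 + k*z^2/2 + k*z + z^4/2


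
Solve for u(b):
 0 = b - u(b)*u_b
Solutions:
 u(b) = -sqrt(C1 + b^2)
 u(b) = sqrt(C1 + b^2)


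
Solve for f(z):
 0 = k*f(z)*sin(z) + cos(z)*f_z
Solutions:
 f(z) = C1*exp(k*log(cos(z)))


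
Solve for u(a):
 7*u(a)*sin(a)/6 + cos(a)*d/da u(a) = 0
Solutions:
 u(a) = C1*cos(a)^(7/6)


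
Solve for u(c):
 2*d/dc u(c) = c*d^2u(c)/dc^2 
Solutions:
 u(c) = C1 + C2*c^3


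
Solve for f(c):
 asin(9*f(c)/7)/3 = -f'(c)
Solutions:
 Integral(1/asin(9*_y/7), (_y, f(c))) = C1 - c/3


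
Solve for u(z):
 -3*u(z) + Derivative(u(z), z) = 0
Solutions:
 u(z) = C1*exp(3*z)


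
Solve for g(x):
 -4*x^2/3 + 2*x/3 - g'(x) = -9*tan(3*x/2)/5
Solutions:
 g(x) = C1 - 4*x^3/9 + x^2/3 - 6*log(cos(3*x/2))/5


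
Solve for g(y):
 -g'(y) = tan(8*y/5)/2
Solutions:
 g(y) = C1 + 5*log(cos(8*y/5))/16


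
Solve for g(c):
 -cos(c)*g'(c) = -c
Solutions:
 g(c) = C1 + Integral(c/cos(c), c)


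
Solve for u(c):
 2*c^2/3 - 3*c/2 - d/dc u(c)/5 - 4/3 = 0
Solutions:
 u(c) = C1 + 10*c^3/9 - 15*c^2/4 - 20*c/3


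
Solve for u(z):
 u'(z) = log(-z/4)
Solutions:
 u(z) = C1 + z*log(-z) + z*(-2*log(2) - 1)


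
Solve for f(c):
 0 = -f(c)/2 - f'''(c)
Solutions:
 f(c) = C3*exp(-2^(2/3)*c/2) + (C1*sin(2^(2/3)*sqrt(3)*c/4) + C2*cos(2^(2/3)*sqrt(3)*c/4))*exp(2^(2/3)*c/4)


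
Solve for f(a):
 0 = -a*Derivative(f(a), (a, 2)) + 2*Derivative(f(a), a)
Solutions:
 f(a) = C1 + C2*a^3


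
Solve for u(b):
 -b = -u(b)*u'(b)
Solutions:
 u(b) = -sqrt(C1 + b^2)
 u(b) = sqrt(C1 + b^2)


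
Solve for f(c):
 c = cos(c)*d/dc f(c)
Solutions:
 f(c) = C1 + Integral(c/cos(c), c)


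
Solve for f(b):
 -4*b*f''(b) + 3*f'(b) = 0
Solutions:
 f(b) = C1 + C2*b^(7/4)


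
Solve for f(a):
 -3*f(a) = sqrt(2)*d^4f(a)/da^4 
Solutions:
 f(a) = (C1*sin(2^(3/8)*3^(1/4)*a/2) + C2*cos(2^(3/8)*3^(1/4)*a/2))*exp(-2^(3/8)*3^(1/4)*a/2) + (C3*sin(2^(3/8)*3^(1/4)*a/2) + C4*cos(2^(3/8)*3^(1/4)*a/2))*exp(2^(3/8)*3^(1/4)*a/2)


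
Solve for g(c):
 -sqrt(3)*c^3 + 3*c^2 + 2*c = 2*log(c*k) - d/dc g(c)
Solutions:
 g(c) = C1 + sqrt(3)*c^4/4 - c^3 - c^2 + 2*c*log(c*k) - 2*c


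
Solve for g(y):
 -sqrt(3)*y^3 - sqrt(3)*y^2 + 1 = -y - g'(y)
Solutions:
 g(y) = C1 + sqrt(3)*y^4/4 + sqrt(3)*y^3/3 - y^2/2 - y


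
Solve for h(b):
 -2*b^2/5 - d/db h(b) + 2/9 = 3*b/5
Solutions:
 h(b) = C1 - 2*b^3/15 - 3*b^2/10 + 2*b/9


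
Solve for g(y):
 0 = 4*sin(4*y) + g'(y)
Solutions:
 g(y) = C1 + cos(4*y)


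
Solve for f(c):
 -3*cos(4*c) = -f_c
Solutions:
 f(c) = C1 + 3*sin(4*c)/4


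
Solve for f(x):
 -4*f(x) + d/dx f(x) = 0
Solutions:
 f(x) = C1*exp(4*x)


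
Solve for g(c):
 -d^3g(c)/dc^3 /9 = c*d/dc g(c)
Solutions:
 g(c) = C1 + Integral(C2*airyai(-3^(2/3)*c) + C3*airybi(-3^(2/3)*c), c)


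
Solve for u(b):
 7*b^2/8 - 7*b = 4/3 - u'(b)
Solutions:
 u(b) = C1 - 7*b^3/24 + 7*b^2/2 + 4*b/3


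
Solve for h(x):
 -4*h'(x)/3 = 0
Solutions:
 h(x) = C1


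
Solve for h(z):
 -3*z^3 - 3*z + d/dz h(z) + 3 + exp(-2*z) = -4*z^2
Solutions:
 h(z) = C1 + 3*z^4/4 - 4*z^3/3 + 3*z^2/2 - 3*z + exp(-2*z)/2


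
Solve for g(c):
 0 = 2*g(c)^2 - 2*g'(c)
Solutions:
 g(c) = -1/(C1 + c)


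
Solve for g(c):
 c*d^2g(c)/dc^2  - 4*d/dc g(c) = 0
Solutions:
 g(c) = C1 + C2*c^5


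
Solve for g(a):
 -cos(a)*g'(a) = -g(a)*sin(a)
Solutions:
 g(a) = C1/cos(a)


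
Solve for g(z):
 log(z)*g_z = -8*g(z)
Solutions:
 g(z) = C1*exp(-8*li(z))


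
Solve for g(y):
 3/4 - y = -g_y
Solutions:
 g(y) = C1 + y^2/2 - 3*y/4


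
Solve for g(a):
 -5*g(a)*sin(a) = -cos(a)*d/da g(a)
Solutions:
 g(a) = C1/cos(a)^5


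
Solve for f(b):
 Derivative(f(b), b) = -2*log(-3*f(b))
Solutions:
 Integral(1/(log(-_y) + log(3)), (_y, f(b)))/2 = C1 - b


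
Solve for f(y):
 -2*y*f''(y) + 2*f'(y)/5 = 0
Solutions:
 f(y) = C1 + C2*y^(6/5)


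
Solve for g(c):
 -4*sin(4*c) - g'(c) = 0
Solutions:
 g(c) = C1 + cos(4*c)


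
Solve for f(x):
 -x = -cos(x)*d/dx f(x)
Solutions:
 f(x) = C1 + Integral(x/cos(x), x)


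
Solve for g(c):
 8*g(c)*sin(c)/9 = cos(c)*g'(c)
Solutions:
 g(c) = C1/cos(c)^(8/9)


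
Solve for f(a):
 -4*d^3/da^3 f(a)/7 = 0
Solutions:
 f(a) = C1 + C2*a + C3*a^2


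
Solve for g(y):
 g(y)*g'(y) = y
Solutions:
 g(y) = -sqrt(C1 + y^2)
 g(y) = sqrt(C1 + y^2)


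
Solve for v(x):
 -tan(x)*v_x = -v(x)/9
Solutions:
 v(x) = C1*sin(x)^(1/9)


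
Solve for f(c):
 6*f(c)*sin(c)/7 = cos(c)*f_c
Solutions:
 f(c) = C1/cos(c)^(6/7)


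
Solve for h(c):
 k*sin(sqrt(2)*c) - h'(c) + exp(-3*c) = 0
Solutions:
 h(c) = C1 - sqrt(2)*k*cos(sqrt(2)*c)/2 - exp(-3*c)/3


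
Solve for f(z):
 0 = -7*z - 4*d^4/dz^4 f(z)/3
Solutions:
 f(z) = C1 + C2*z + C3*z^2 + C4*z^3 - 7*z^5/160


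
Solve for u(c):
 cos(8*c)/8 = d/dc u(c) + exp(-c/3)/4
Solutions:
 u(c) = C1 + sin(8*c)/64 + 3*exp(-c/3)/4


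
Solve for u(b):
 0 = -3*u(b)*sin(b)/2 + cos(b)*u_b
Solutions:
 u(b) = C1/cos(b)^(3/2)


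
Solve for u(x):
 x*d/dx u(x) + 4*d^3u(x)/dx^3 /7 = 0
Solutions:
 u(x) = C1 + Integral(C2*airyai(-14^(1/3)*x/2) + C3*airybi(-14^(1/3)*x/2), x)


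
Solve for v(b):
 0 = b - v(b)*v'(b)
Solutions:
 v(b) = -sqrt(C1 + b^2)
 v(b) = sqrt(C1 + b^2)


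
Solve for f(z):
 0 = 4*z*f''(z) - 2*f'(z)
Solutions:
 f(z) = C1 + C2*z^(3/2)


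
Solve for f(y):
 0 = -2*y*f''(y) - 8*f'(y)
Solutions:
 f(y) = C1 + C2/y^3


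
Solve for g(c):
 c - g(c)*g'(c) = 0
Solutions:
 g(c) = -sqrt(C1 + c^2)
 g(c) = sqrt(C1 + c^2)


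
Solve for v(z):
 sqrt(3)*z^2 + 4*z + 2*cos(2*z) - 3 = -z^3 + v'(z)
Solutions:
 v(z) = C1 + z^4/4 + sqrt(3)*z^3/3 + 2*z^2 - 3*z + sin(2*z)


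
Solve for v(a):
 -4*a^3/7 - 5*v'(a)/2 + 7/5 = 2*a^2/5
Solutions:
 v(a) = C1 - 2*a^4/35 - 4*a^3/75 + 14*a/25


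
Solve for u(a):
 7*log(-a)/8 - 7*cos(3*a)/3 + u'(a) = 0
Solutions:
 u(a) = C1 - 7*a*log(-a)/8 + 7*a/8 + 7*sin(3*a)/9


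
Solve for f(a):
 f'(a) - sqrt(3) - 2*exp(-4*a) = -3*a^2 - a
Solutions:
 f(a) = C1 - a^3 - a^2/2 + sqrt(3)*a - exp(-4*a)/2


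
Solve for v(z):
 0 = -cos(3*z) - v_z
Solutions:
 v(z) = C1 - sin(3*z)/3


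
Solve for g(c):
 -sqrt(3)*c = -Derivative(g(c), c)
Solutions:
 g(c) = C1 + sqrt(3)*c^2/2


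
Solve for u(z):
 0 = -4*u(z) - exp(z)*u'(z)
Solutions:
 u(z) = C1*exp(4*exp(-z))


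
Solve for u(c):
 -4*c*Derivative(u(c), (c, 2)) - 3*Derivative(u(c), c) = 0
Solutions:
 u(c) = C1 + C2*c^(1/4)


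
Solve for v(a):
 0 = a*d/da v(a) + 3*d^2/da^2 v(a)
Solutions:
 v(a) = C1 + C2*erf(sqrt(6)*a/6)


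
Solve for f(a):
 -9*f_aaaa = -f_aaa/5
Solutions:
 f(a) = C1 + C2*a + C3*a^2 + C4*exp(a/45)


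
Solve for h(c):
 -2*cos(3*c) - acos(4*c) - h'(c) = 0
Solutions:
 h(c) = C1 - c*acos(4*c) + sqrt(1 - 16*c^2)/4 - 2*sin(3*c)/3


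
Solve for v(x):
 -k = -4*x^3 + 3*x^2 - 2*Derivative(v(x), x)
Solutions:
 v(x) = C1 + k*x/2 - x^4/2 + x^3/2


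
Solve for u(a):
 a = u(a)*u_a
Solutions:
 u(a) = -sqrt(C1 + a^2)
 u(a) = sqrt(C1 + a^2)


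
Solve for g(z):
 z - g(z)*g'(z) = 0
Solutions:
 g(z) = -sqrt(C1 + z^2)
 g(z) = sqrt(C1 + z^2)


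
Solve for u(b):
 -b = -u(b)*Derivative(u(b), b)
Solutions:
 u(b) = -sqrt(C1 + b^2)
 u(b) = sqrt(C1 + b^2)


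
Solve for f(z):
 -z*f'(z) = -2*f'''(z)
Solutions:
 f(z) = C1 + Integral(C2*airyai(2^(2/3)*z/2) + C3*airybi(2^(2/3)*z/2), z)


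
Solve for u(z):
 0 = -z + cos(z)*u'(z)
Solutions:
 u(z) = C1 + Integral(z/cos(z), z)


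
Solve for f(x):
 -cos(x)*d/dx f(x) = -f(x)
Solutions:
 f(x) = C1*sqrt(sin(x) + 1)/sqrt(sin(x) - 1)


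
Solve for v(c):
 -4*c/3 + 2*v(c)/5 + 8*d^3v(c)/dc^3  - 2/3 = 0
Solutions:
 v(c) = C3*exp(-50^(1/3)*c/10) + 10*c/3 + (C1*sin(sqrt(3)*50^(1/3)*c/20) + C2*cos(sqrt(3)*50^(1/3)*c/20))*exp(50^(1/3)*c/20) + 5/3


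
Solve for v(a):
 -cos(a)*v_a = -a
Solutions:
 v(a) = C1 + Integral(a/cos(a), a)


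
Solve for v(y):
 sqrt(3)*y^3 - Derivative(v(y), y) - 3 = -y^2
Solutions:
 v(y) = C1 + sqrt(3)*y^4/4 + y^3/3 - 3*y


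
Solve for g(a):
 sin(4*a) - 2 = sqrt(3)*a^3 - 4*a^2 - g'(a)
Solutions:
 g(a) = C1 + sqrt(3)*a^4/4 - 4*a^3/3 + 2*a + cos(4*a)/4


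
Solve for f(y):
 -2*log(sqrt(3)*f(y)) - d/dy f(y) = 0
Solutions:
 Integral(1/(2*log(_y) + log(3)), (_y, f(y))) = C1 - y


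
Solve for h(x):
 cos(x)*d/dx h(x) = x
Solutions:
 h(x) = C1 + Integral(x/cos(x), x)


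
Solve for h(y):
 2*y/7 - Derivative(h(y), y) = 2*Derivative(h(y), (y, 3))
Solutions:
 h(y) = C1 + C2*sin(sqrt(2)*y/2) + C3*cos(sqrt(2)*y/2) + y^2/7


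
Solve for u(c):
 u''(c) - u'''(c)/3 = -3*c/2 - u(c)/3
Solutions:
 u(c) = C1*exp(c*(-2^(2/3)*(sqrt(5) + 3)^(1/3)/4 - 2^(1/3)/(2*(sqrt(5) + 3)^(1/3)) + 1))*sin(2^(1/3)*sqrt(3)*c*(-2^(1/3)*(sqrt(5) + 3)^(1/3) + 2/(sqrt(5) + 3)^(1/3))/4) + C2*exp(c*(-2^(2/3)*(sqrt(5) + 3)^(1/3)/4 - 2^(1/3)/(2*(sqrt(5) + 3)^(1/3)) + 1))*cos(2^(1/3)*sqrt(3)*c*(-2^(1/3)*(sqrt(5) + 3)^(1/3) + 2/(sqrt(5) + 3)^(1/3))/4) + C3*exp(c*(2^(1/3)/(sqrt(5) + 3)^(1/3) + 1 + 2^(2/3)*(sqrt(5) + 3)^(1/3)/2)) - 9*c/2


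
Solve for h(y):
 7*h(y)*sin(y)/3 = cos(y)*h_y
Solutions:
 h(y) = C1/cos(y)^(7/3)


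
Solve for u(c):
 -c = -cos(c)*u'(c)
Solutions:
 u(c) = C1 + Integral(c/cos(c), c)


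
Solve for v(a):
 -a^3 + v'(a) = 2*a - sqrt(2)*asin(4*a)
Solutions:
 v(a) = C1 + a^4/4 + a^2 - sqrt(2)*(a*asin(4*a) + sqrt(1 - 16*a^2)/4)


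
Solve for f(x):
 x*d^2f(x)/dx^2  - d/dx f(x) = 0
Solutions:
 f(x) = C1 + C2*x^2


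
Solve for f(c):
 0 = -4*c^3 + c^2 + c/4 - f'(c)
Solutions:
 f(c) = C1 - c^4 + c^3/3 + c^2/8


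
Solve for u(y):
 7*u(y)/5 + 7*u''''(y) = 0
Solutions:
 u(y) = (C1*sin(sqrt(2)*5^(3/4)*y/10) + C2*cos(sqrt(2)*5^(3/4)*y/10))*exp(-sqrt(2)*5^(3/4)*y/10) + (C3*sin(sqrt(2)*5^(3/4)*y/10) + C4*cos(sqrt(2)*5^(3/4)*y/10))*exp(sqrt(2)*5^(3/4)*y/10)


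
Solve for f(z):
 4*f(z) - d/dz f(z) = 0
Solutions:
 f(z) = C1*exp(4*z)


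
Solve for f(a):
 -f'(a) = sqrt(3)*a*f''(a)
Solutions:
 f(a) = C1 + C2*a^(1 - sqrt(3)/3)


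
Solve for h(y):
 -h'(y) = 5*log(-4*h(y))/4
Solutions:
 4*Integral(1/(log(-_y) + 2*log(2)), (_y, h(y)))/5 = C1 - y


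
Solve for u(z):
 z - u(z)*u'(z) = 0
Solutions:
 u(z) = -sqrt(C1 + z^2)
 u(z) = sqrt(C1 + z^2)


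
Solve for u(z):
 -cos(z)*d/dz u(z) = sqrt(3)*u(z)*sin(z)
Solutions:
 u(z) = C1*cos(z)^(sqrt(3))


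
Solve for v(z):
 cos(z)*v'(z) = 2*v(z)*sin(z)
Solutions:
 v(z) = C1/cos(z)^2


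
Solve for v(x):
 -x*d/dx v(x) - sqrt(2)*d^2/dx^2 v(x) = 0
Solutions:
 v(x) = C1 + C2*erf(2^(1/4)*x/2)


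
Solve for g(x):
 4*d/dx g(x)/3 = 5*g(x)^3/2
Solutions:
 g(x) = -2*sqrt(-1/(C1 + 15*x))
 g(x) = 2*sqrt(-1/(C1 + 15*x))


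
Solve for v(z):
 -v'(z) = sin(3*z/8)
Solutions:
 v(z) = C1 + 8*cos(3*z/8)/3


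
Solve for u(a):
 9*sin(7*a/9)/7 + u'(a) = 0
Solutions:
 u(a) = C1 + 81*cos(7*a/9)/49


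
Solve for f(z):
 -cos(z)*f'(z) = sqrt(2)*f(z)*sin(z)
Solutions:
 f(z) = C1*cos(z)^(sqrt(2))


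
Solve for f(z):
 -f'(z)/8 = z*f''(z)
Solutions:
 f(z) = C1 + C2*z^(7/8)


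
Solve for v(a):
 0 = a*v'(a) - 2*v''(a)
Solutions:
 v(a) = C1 + C2*erfi(a/2)


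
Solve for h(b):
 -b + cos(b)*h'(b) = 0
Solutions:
 h(b) = C1 + Integral(b/cos(b), b)


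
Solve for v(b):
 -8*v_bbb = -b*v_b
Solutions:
 v(b) = C1 + Integral(C2*airyai(b/2) + C3*airybi(b/2), b)


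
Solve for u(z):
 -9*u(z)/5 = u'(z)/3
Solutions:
 u(z) = C1*exp(-27*z/5)


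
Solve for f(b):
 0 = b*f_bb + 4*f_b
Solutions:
 f(b) = C1 + C2/b^3


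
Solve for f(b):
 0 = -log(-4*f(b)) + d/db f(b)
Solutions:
 -Integral(1/(log(-_y) + 2*log(2)), (_y, f(b))) = C1 - b


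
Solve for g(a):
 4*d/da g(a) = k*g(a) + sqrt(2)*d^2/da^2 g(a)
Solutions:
 g(a) = C1*exp(sqrt(2)*a*(1 - sqrt(-sqrt(2)*k + 4)/2)) + C2*exp(sqrt(2)*a*(sqrt(-sqrt(2)*k + 4)/2 + 1))


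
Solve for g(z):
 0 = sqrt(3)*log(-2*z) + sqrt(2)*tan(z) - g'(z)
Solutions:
 g(z) = C1 + sqrt(3)*z*(log(-z) - 1) + sqrt(3)*z*log(2) - sqrt(2)*log(cos(z))


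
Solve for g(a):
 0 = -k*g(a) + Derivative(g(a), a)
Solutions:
 g(a) = C1*exp(a*k)


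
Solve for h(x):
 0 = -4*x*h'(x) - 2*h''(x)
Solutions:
 h(x) = C1 + C2*erf(x)


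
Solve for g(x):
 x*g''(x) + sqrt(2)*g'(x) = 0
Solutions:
 g(x) = C1 + C2*x^(1 - sqrt(2))


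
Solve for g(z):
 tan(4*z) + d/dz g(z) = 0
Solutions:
 g(z) = C1 + log(cos(4*z))/4


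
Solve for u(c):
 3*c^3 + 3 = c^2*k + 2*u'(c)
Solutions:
 u(c) = C1 + 3*c^4/8 - c^3*k/6 + 3*c/2


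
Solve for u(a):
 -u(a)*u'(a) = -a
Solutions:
 u(a) = -sqrt(C1 + a^2)
 u(a) = sqrt(C1 + a^2)


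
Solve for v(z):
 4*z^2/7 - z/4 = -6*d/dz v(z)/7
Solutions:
 v(z) = C1 - 2*z^3/9 + 7*z^2/48


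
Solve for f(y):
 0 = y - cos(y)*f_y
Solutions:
 f(y) = C1 + Integral(y/cos(y), y)


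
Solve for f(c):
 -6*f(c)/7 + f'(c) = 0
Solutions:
 f(c) = C1*exp(6*c/7)


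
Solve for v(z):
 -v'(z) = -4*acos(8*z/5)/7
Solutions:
 v(z) = C1 + 4*z*acos(8*z/5)/7 - sqrt(25 - 64*z^2)/14


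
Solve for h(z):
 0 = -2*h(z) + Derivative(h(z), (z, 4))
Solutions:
 h(z) = C1*exp(-2^(1/4)*z) + C2*exp(2^(1/4)*z) + C3*sin(2^(1/4)*z) + C4*cos(2^(1/4)*z)


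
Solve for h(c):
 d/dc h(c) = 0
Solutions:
 h(c) = C1


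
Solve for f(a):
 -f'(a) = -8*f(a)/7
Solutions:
 f(a) = C1*exp(8*a/7)


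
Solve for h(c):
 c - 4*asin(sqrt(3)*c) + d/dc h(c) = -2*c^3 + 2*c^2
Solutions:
 h(c) = C1 - c^4/2 + 2*c^3/3 - c^2/2 + 4*c*asin(sqrt(3)*c) + 4*sqrt(3)*sqrt(1 - 3*c^2)/3


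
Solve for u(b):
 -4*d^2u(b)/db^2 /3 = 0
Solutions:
 u(b) = C1 + C2*b


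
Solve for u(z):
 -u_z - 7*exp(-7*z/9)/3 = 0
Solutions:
 u(z) = C1 + 3*exp(-7*z/9)


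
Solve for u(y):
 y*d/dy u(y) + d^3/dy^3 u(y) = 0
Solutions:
 u(y) = C1 + Integral(C2*airyai(-y) + C3*airybi(-y), y)


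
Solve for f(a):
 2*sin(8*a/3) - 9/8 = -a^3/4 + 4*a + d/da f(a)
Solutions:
 f(a) = C1 + a^4/16 - 2*a^2 - 9*a/8 - 3*cos(8*a/3)/4


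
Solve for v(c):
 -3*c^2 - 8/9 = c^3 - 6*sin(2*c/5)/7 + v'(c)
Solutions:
 v(c) = C1 - c^4/4 - c^3 - 8*c/9 - 15*cos(2*c/5)/7


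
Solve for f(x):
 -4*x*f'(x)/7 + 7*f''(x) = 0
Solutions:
 f(x) = C1 + C2*erfi(sqrt(2)*x/7)


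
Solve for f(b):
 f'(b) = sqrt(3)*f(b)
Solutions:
 f(b) = C1*exp(sqrt(3)*b)


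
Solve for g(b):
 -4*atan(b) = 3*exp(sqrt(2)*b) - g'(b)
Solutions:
 g(b) = C1 + 4*b*atan(b) + 3*sqrt(2)*exp(sqrt(2)*b)/2 - 2*log(b^2 + 1)


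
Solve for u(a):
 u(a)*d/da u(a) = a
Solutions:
 u(a) = -sqrt(C1 + a^2)
 u(a) = sqrt(C1 + a^2)


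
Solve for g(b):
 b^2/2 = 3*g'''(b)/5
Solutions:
 g(b) = C1 + C2*b + C3*b^2 + b^5/72


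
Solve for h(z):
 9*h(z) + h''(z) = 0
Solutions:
 h(z) = C1*sin(3*z) + C2*cos(3*z)


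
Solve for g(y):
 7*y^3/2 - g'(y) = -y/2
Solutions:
 g(y) = C1 + 7*y^4/8 + y^2/4


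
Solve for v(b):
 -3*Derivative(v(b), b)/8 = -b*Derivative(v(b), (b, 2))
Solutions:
 v(b) = C1 + C2*b^(11/8)


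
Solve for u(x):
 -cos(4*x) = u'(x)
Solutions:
 u(x) = C1 - sin(4*x)/4


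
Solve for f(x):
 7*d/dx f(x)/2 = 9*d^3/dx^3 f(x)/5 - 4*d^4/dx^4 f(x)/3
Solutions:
 f(x) = C1 + C2*exp(x*(27*3^(2/3)/(10*sqrt(105490) + 3257)^(1/3) + 18 + 3^(1/3)*(10*sqrt(105490) + 3257)^(1/3))/40)*sin(3^(1/6)*x*(-3^(2/3)*(10*sqrt(105490) + 3257)^(1/3) + 81/(10*sqrt(105490) + 3257)^(1/3))/40) + C3*exp(x*(27*3^(2/3)/(10*sqrt(105490) + 3257)^(1/3) + 18 + 3^(1/3)*(10*sqrt(105490) + 3257)^(1/3))/40)*cos(3^(1/6)*x*(-3^(2/3)*(10*sqrt(105490) + 3257)^(1/3) + 81/(10*sqrt(105490) + 3257)^(1/3))/40) + C4*exp(x*(-3^(1/3)*(10*sqrt(105490) + 3257)^(1/3) - 27*3^(2/3)/(10*sqrt(105490) + 3257)^(1/3) + 9)/20)


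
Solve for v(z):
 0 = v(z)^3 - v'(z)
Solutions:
 v(z) = -sqrt(2)*sqrt(-1/(C1 + z))/2
 v(z) = sqrt(2)*sqrt(-1/(C1 + z))/2


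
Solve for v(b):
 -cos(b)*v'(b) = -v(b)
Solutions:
 v(b) = C1*sqrt(sin(b) + 1)/sqrt(sin(b) - 1)


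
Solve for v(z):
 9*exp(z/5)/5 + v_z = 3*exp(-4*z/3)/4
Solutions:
 v(z) = C1 - 9*exp(z/5) - 9*exp(-4*z/3)/16


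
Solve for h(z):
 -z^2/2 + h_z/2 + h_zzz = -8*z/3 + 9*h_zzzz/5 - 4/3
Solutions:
 h(z) = C1 + C2*exp(z*(-10^(1/3)*(27*sqrt(7161) + 2287)^(1/3) - 10*10^(2/3)/(27*sqrt(7161) + 2287)^(1/3) + 20)/108)*sin(10^(1/3)*sqrt(3)*z*(-(27*sqrt(7161) + 2287)^(1/3) + 10*10^(1/3)/(27*sqrt(7161) + 2287)^(1/3))/108) + C3*exp(z*(-10^(1/3)*(27*sqrt(7161) + 2287)^(1/3) - 10*10^(2/3)/(27*sqrt(7161) + 2287)^(1/3) + 20)/108)*cos(10^(1/3)*sqrt(3)*z*(-(27*sqrt(7161) + 2287)^(1/3) + 10*10^(1/3)/(27*sqrt(7161) + 2287)^(1/3))/108) + C4*exp(z*(10*10^(2/3)/(27*sqrt(7161) + 2287)^(1/3) + 10 + 10^(1/3)*(27*sqrt(7161) + 2287)^(1/3))/54) + z^3/3 - 8*z^2/3 - 20*z/3


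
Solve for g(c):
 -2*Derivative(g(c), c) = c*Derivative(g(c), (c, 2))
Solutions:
 g(c) = C1 + C2/c


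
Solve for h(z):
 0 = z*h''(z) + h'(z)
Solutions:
 h(z) = C1 + C2*log(z)


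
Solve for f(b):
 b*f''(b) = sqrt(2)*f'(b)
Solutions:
 f(b) = C1 + C2*b^(1 + sqrt(2))


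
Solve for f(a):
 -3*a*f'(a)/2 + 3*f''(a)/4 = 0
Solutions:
 f(a) = C1 + C2*erfi(a)


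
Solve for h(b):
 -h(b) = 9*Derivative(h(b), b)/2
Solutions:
 h(b) = C1*exp(-2*b/9)


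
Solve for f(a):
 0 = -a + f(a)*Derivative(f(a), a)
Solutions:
 f(a) = -sqrt(C1 + a^2)
 f(a) = sqrt(C1 + a^2)


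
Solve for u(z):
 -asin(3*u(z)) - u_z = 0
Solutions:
 Integral(1/asin(3*_y), (_y, u(z))) = C1 - z


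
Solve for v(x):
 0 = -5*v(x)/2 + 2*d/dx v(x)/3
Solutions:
 v(x) = C1*exp(15*x/4)


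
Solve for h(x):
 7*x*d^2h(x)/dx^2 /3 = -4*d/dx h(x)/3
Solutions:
 h(x) = C1 + C2*x^(3/7)


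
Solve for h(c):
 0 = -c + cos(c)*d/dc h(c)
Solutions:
 h(c) = C1 + Integral(c/cos(c), c)


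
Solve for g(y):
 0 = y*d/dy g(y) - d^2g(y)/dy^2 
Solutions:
 g(y) = C1 + C2*erfi(sqrt(2)*y/2)


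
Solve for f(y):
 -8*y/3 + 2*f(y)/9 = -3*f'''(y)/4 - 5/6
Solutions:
 f(y) = C3*exp(-2*y/3) + 12*y + (C1*sin(sqrt(3)*y/3) + C2*cos(sqrt(3)*y/3))*exp(y/3) - 15/4


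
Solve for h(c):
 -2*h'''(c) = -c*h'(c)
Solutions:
 h(c) = C1 + Integral(C2*airyai(2^(2/3)*c/2) + C3*airybi(2^(2/3)*c/2), c)


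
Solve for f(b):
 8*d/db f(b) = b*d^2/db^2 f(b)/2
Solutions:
 f(b) = C1 + C2*b^17


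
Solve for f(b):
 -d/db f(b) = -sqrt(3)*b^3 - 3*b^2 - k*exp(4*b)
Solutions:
 f(b) = C1 + sqrt(3)*b^4/4 + b^3 + k*exp(4*b)/4


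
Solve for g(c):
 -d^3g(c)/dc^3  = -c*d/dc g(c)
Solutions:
 g(c) = C1 + Integral(C2*airyai(c) + C3*airybi(c), c)


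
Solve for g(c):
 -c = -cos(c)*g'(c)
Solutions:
 g(c) = C1 + Integral(c/cos(c), c)


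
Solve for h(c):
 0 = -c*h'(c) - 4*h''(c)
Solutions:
 h(c) = C1 + C2*erf(sqrt(2)*c/4)


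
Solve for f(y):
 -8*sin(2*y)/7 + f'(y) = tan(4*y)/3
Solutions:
 f(y) = C1 - log(cos(4*y))/12 - 4*cos(2*y)/7


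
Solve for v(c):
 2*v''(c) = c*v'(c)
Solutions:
 v(c) = C1 + C2*erfi(c/2)


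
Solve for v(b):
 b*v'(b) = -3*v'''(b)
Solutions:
 v(b) = C1 + Integral(C2*airyai(-3^(2/3)*b/3) + C3*airybi(-3^(2/3)*b/3), b)


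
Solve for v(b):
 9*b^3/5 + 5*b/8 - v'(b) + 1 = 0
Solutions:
 v(b) = C1 + 9*b^4/20 + 5*b^2/16 + b


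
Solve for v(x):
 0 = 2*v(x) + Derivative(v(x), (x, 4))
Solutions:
 v(x) = (C1*sin(2^(3/4)*x/2) + C2*cos(2^(3/4)*x/2))*exp(-2^(3/4)*x/2) + (C3*sin(2^(3/4)*x/2) + C4*cos(2^(3/4)*x/2))*exp(2^(3/4)*x/2)


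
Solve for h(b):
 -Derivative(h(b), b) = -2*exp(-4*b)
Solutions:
 h(b) = C1 - exp(-4*b)/2


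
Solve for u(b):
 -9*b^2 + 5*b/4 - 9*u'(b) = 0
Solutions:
 u(b) = C1 - b^3/3 + 5*b^2/72


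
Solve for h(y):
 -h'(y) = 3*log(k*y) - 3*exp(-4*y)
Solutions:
 h(y) = C1 - 3*y*log(k*y) + 3*y - 3*exp(-4*y)/4


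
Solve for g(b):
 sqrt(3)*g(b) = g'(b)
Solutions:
 g(b) = C1*exp(sqrt(3)*b)


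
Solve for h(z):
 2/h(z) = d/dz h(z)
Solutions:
 h(z) = -sqrt(C1 + 4*z)
 h(z) = sqrt(C1 + 4*z)


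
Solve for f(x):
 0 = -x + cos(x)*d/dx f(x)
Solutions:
 f(x) = C1 + Integral(x/cos(x), x)


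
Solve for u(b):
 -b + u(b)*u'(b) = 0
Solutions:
 u(b) = -sqrt(C1 + b^2)
 u(b) = sqrt(C1 + b^2)


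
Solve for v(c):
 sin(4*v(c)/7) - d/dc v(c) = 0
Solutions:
 -c + 7*log(cos(4*v(c)/7) - 1)/8 - 7*log(cos(4*v(c)/7) + 1)/8 = C1


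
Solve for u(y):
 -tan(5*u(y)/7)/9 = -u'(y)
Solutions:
 u(y) = -7*asin(C1*exp(5*y/63))/5 + 7*pi/5
 u(y) = 7*asin(C1*exp(5*y/63))/5


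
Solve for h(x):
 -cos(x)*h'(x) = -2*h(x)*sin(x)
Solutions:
 h(x) = C1/cos(x)^2


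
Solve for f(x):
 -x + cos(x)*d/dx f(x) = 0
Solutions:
 f(x) = C1 + Integral(x/cos(x), x)


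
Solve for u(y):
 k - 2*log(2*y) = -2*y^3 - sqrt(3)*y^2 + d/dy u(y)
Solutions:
 u(y) = C1 + k*y + y^4/2 + sqrt(3)*y^3/3 - 2*y*log(y) - y*log(4) + 2*y


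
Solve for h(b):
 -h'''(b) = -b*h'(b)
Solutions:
 h(b) = C1 + Integral(C2*airyai(b) + C3*airybi(b), b)


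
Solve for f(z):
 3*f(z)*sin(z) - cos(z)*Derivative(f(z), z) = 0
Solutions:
 f(z) = C1/cos(z)^3


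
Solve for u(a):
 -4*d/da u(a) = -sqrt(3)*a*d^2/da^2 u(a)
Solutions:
 u(a) = C1 + C2*a^(1 + 4*sqrt(3)/3)


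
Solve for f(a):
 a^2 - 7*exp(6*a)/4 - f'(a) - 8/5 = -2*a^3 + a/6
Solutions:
 f(a) = C1 + a^4/2 + a^3/3 - a^2/12 - 8*a/5 - 7*exp(6*a)/24


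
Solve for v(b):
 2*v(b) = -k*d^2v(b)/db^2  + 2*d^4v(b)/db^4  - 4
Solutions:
 v(b) = C1*exp(-b*sqrt(k - sqrt(k^2 + 16))/2) + C2*exp(b*sqrt(k - sqrt(k^2 + 16))/2) + C3*exp(-b*sqrt(k + sqrt(k^2 + 16))/2) + C4*exp(b*sqrt(k + sqrt(k^2 + 16))/2) - 2


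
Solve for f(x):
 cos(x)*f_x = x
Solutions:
 f(x) = C1 + Integral(x/cos(x), x)


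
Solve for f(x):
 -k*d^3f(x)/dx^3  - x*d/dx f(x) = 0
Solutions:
 f(x) = C1 + Integral(C2*airyai(x*(-1/k)^(1/3)) + C3*airybi(x*(-1/k)^(1/3)), x)


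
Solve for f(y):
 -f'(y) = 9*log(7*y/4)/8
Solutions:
 f(y) = C1 - 9*y*log(y)/8 - 9*y*log(7)/8 + 9*y/8 + 9*y*log(2)/4


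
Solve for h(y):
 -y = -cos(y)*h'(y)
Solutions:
 h(y) = C1 + Integral(y/cos(y), y)


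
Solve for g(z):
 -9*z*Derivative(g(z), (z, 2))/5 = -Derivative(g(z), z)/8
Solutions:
 g(z) = C1 + C2*z^(77/72)


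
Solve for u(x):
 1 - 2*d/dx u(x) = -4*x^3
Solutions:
 u(x) = C1 + x^4/2 + x/2


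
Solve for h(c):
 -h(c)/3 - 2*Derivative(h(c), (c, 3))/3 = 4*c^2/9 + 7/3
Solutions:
 h(c) = C3*exp(-2^(2/3)*c/2) - 4*c^2/3 + (C1*sin(2^(2/3)*sqrt(3)*c/4) + C2*cos(2^(2/3)*sqrt(3)*c/4))*exp(2^(2/3)*c/4) - 7


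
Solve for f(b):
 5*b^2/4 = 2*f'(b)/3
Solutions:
 f(b) = C1 + 5*b^3/8


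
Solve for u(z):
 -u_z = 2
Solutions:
 u(z) = C1 - 2*z


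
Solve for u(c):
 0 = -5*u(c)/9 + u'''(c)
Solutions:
 u(c) = C3*exp(15^(1/3)*c/3) + (C1*sin(3^(5/6)*5^(1/3)*c/6) + C2*cos(3^(5/6)*5^(1/3)*c/6))*exp(-15^(1/3)*c/6)


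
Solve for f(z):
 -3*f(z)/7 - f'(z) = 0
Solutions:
 f(z) = C1*exp(-3*z/7)


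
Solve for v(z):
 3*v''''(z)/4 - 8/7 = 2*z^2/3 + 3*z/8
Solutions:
 v(z) = C1 + C2*z + C3*z^2 + C4*z^3 + z^6/405 + z^5/240 + 4*z^4/63


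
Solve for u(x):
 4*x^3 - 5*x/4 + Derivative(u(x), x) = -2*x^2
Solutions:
 u(x) = C1 - x^4 - 2*x^3/3 + 5*x^2/8


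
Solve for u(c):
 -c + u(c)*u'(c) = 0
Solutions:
 u(c) = -sqrt(C1 + c^2)
 u(c) = sqrt(C1 + c^2)


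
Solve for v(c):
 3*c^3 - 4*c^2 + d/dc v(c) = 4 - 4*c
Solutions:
 v(c) = C1 - 3*c^4/4 + 4*c^3/3 - 2*c^2 + 4*c


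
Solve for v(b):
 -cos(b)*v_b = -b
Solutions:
 v(b) = C1 + Integral(b/cos(b), b)


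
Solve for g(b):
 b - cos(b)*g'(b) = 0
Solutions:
 g(b) = C1 + Integral(b/cos(b), b)


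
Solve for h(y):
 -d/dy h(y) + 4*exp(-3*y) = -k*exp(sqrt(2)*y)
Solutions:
 h(y) = C1 + sqrt(2)*k*exp(sqrt(2)*y)/2 - 4*exp(-3*y)/3


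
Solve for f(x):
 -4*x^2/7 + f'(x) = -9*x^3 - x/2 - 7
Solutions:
 f(x) = C1 - 9*x^4/4 + 4*x^3/21 - x^2/4 - 7*x


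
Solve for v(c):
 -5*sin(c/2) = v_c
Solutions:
 v(c) = C1 + 10*cos(c/2)


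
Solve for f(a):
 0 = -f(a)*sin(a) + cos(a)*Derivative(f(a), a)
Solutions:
 f(a) = C1/cos(a)


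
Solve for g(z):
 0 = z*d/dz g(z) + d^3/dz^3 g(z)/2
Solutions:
 g(z) = C1 + Integral(C2*airyai(-2^(1/3)*z) + C3*airybi(-2^(1/3)*z), z)


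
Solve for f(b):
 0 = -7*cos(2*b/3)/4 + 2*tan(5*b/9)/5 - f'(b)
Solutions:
 f(b) = C1 - 18*log(cos(5*b/9))/25 - 21*sin(2*b/3)/8


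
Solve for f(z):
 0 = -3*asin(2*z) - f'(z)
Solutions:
 f(z) = C1 - 3*z*asin(2*z) - 3*sqrt(1 - 4*z^2)/2


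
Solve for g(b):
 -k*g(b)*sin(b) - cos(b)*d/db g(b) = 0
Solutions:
 g(b) = C1*exp(k*log(cos(b)))


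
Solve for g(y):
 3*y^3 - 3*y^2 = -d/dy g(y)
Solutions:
 g(y) = C1 - 3*y^4/4 + y^3


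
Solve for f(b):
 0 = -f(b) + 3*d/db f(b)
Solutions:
 f(b) = C1*exp(b/3)


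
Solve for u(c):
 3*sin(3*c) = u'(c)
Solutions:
 u(c) = C1 - cos(3*c)


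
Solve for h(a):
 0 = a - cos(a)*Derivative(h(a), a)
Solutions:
 h(a) = C1 + Integral(a/cos(a), a)


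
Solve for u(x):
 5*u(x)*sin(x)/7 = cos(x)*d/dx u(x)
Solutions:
 u(x) = C1/cos(x)^(5/7)


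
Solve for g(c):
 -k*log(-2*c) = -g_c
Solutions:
 g(c) = C1 + c*k*log(-c) + c*k*(-1 + log(2))


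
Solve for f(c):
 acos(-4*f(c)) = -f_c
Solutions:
 Integral(1/acos(-4*_y), (_y, f(c))) = C1 - c


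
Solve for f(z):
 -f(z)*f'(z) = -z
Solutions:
 f(z) = -sqrt(C1 + z^2)
 f(z) = sqrt(C1 + z^2)


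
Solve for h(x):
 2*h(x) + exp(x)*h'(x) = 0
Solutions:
 h(x) = C1*exp(2*exp(-x))


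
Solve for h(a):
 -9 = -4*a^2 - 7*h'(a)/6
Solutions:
 h(a) = C1 - 8*a^3/7 + 54*a/7


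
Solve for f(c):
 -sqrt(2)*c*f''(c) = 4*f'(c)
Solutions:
 f(c) = C1 + C2*c^(1 - 2*sqrt(2))


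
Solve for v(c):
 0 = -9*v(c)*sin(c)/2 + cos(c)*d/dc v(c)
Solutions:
 v(c) = C1/cos(c)^(9/2)


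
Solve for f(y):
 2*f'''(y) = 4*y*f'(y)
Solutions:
 f(y) = C1 + Integral(C2*airyai(2^(1/3)*y) + C3*airybi(2^(1/3)*y), y)


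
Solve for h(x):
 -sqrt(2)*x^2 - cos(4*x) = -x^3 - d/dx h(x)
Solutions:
 h(x) = C1 - x^4/4 + sqrt(2)*x^3/3 + sin(4*x)/4


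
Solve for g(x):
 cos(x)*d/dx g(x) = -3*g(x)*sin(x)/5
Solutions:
 g(x) = C1*cos(x)^(3/5)


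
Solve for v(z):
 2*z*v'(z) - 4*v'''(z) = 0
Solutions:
 v(z) = C1 + Integral(C2*airyai(2^(2/3)*z/2) + C3*airybi(2^(2/3)*z/2), z)


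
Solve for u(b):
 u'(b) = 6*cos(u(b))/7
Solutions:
 -6*b/7 - log(sin(u(b)) - 1)/2 + log(sin(u(b)) + 1)/2 = C1


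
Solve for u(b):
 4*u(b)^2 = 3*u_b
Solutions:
 u(b) = -3/(C1 + 4*b)


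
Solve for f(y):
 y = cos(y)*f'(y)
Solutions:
 f(y) = C1 + Integral(y/cos(y), y)


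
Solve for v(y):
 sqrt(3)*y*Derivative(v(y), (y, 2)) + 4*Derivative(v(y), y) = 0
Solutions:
 v(y) = C1 + C2*y^(1 - 4*sqrt(3)/3)


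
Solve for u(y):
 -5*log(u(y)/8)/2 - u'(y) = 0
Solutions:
 -2*Integral(1/(-log(_y) + 3*log(2)), (_y, u(y)))/5 = C1 - y


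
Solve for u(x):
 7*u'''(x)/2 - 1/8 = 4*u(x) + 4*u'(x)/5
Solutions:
 u(x) = C1*exp(-x*(4*22050^(1/3)/(sqrt(2477265) + 1575)^(1/3) + 420^(1/3)*(sqrt(2477265) + 1575)^(1/3))/210)*sin(3^(1/6)*x*(-140^(1/3)*3^(2/3)*(sqrt(2477265) + 1575)^(1/3) + 12*2450^(1/3)/(sqrt(2477265) + 1575)^(1/3))/210) + C2*exp(-x*(4*22050^(1/3)/(sqrt(2477265) + 1575)^(1/3) + 420^(1/3)*(sqrt(2477265) + 1575)^(1/3))/210)*cos(3^(1/6)*x*(-140^(1/3)*3^(2/3)*(sqrt(2477265) + 1575)^(1/3) + 12*2450^(1/3)/(sqrt(2477265) + 1575)^(1/3))/210) + C3*exp(x*(4*22050^(1/3)/(sqrt(2477265) + 1575)^(1/3) + 420^(1/3)*(sqrt(2477265) + 1575)^(1/3))/105) - 1/32


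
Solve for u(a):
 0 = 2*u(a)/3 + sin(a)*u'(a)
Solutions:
 u(a) = C1*(cos(a) + 1)^(1/3)/(cos(a) - 1)^(1/3)


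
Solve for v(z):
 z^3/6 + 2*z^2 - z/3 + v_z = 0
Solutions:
 v(z) = C1 - z^4/24 - 2*z^3/3 + z^2/6


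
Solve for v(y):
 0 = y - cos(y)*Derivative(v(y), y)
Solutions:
 v(y) = C1 + Integral(y/cos(y), y)


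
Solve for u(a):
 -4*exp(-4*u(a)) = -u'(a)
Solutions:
 u(a) = log(-I*(C1 + 16*a)^(1/4))
 u(a) = log(I*(C1 + 16*a)^(1/4))
 u(a) = log(-(C1 + 16*a)^(1/4))
 u(a) = log(C1 + 16*a)/4


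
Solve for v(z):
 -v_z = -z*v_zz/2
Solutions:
 v(z) = C1 + C2*z^3


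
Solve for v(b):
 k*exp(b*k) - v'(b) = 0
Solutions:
 v(b) = C1 + exp(b*k)


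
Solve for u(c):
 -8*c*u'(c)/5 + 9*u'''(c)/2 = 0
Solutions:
 u(c) = C1 + Integral(C2*airyai(2*150^(1/3)*c/15) + C3*airybi(2*150^(1/3)*c/15), c)


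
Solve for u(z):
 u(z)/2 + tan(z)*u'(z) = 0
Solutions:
 u(z) = C1/sqrt(sin(z))


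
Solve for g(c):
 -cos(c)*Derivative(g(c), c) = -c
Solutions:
 g(c) = C1 + Integral(c/cos(c), c)


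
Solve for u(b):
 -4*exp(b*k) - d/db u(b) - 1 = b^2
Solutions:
 u(b) = C1 - b^3/3 - b - 4*exp(b*k)/k


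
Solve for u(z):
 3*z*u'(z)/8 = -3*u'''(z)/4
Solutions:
 u(z) = C1 + Integral(C2*airyai(-2^(2/3)*z/2) + C3*airybi(-2^(2/3)*z/2), z)


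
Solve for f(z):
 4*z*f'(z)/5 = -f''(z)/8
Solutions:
 f(z) = C1 + C2*erf(4*sqrt(5)*z/5)


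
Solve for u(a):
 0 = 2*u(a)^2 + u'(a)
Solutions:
 u(a) = 1/(C1 + 2*a)


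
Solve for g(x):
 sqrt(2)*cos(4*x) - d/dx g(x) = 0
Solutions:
 g(x) = C1 + sqrt(2)*sin(4*x)/4


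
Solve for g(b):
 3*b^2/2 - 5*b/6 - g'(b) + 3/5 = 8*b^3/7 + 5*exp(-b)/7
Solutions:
 g(b) = C1 - 2*b^4/7 + b^3/2 - 5*b^2/12 + 3*b/5 + 5*exp(-b)/7


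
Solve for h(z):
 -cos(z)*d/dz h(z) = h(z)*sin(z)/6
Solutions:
 h(z) = C1*cos(z)^(1/6)


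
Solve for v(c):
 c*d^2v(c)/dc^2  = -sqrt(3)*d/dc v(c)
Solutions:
 v(c) = C1 + C2*c^(1 - sqrt(3))


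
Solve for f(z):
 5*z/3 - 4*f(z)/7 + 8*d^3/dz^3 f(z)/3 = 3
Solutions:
 f(z) = C3*exp(14^(2/3)*3^(1/3)*z/14) + 35*z/12 + (C1*sin(14^(2/3)*3^(5/6)*z/28) + C2*cos(14^(2/3)*3^(5/6)*z/28))*exp(-14^(2/3)*3^(1/3)*z/28) - 21/4


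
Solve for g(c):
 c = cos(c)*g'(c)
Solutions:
 g(c) = C1 + Integral(c/cos(c), c)


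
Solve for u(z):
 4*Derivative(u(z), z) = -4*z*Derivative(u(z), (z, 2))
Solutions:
 u(z) = C1 + C2*log(z)


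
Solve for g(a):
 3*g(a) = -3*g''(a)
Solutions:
 g(a) = C1*sin(a) + C2*cos(a)


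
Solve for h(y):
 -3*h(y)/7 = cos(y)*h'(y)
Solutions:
 h(y) = C1*(sin(y) - 1)^(3/14)/(sin(y) + 1)^(3/14)


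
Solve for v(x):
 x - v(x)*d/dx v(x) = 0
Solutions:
 v(x) = -sqrt(C1 + x^2)
 v(x) = sqrt(C1 + x^2)


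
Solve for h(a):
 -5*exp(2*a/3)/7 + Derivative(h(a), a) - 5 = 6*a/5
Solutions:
 h(a) = C1 + 3*a^2/5 + 5*a + 15*exp(2*a/3)/14


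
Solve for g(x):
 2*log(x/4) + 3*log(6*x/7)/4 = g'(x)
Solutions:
 g(x) = C1 + 11*x*log(x)/4 - x*log(112) - 11*x/4 + x*log(7)/4 + 3*x*log(6)/4


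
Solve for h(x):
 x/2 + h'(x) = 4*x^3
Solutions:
 h(x) = C1 + x^4 - x^2/4


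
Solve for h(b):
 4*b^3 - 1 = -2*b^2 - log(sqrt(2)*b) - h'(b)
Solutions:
 h(b) = C1 - b^4 - 2*b^3/3 - b*log(b) - b*log(2)/2 + 2*b


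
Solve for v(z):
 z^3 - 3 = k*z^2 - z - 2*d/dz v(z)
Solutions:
 v(z) = C1 + k*z^3/6 - z^4/8 - z^2/4 + 3*z/2


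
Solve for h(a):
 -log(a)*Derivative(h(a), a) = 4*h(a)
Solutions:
 h(a) = C1*exp(-4*li(a))


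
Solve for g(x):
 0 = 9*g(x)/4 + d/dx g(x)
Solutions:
 g(x) = C1*exp(-9*x/4)


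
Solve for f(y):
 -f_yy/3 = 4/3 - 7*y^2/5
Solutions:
 f(y) = C1 + C2*y + 7*y^4/20 - 2*y^2


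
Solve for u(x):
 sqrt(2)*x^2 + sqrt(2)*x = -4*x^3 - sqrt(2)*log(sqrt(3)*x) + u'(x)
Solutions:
 u(x) = C1 + x^4 + sqrt(2)*x^3/3 + sqrt(2)*x^2/2 + sqrt(2)*x*log(x) - sqrt(2)*x + sqrt(2)*x*log(3)/2


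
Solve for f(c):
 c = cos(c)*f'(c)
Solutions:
 f(c) = C1 + Integral(c/cos(c), c)


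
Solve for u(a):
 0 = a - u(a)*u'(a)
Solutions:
 u(a) = -sqrt(C1 + a^2)
 u(a) = sqrt(C1 + a^2)


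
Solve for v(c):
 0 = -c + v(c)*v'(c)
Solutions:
 v(c) = -sqrt(C1 + c^2)
 v(c) = sqrt(C1 + c^2)


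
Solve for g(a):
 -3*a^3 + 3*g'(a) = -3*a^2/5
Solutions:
 g(a) = C1 + a^4/4 - a^3/15


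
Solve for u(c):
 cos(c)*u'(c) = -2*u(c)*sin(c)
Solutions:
 u(c) = C1*cos(c)^2


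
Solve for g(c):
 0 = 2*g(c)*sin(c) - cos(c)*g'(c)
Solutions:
 g(c) = C1/cos(c)^2


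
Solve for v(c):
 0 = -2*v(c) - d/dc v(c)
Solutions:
 v(c) = C1*exp(-2*c)


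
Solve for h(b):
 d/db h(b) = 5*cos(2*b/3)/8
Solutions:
 h(b) = C1 + 15*sin(2*b/3)/16


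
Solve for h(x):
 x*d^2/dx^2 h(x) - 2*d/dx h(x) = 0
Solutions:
 h(x) = C1 + C2*x^3


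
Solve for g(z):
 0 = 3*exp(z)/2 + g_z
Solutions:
 g(z) = C1 - 3*exp(z)/2


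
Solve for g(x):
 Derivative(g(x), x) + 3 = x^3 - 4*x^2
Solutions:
 g(x) = C1 + x^4/4 - 4*x^3/3 - 3*x


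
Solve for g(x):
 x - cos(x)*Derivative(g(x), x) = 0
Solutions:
 g(x) = C1 + Integral(x/cos(x), x)


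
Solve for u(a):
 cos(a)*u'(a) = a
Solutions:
 u(a) = C1 + Integral(a/cos(a), a)


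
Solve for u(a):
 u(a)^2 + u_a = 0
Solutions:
 u(a) = 1/(C1 + a)


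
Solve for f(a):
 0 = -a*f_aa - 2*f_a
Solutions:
 f(a) = C1 + C2/a


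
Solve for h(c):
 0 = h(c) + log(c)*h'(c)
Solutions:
 h(c) = C1*exp(-li(c))


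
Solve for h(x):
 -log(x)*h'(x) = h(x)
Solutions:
 h(x) = C1*exp(-li(x))


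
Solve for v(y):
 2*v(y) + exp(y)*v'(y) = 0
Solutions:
 v(y) = C1*exp(2*exp(-y))


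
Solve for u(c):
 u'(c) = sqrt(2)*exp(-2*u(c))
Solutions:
 u(c) = log(-sqrt(C1 + 2*sqrt(2)*c))
 u(c) = log(C1 + 2*sqrt(2)*c)/2


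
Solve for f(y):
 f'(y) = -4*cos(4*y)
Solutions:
 f(y) = C1 - sin(4*y)


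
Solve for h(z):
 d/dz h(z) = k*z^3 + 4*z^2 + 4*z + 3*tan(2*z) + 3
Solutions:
 h(z) = C1 + k*z^4/4 + 4*z^3/3 + 2*z^2 + 3*z - 3*log(cos(2*z))/2


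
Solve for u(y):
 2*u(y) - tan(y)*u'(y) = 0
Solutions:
 u(y) = C1*sin(y)^2


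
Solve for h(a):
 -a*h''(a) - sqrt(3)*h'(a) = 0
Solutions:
 h(a) = C1 + C2*a^(1 - sqrt(3))


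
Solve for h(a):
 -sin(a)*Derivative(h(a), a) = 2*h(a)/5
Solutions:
 h(a) = C1*(cos(a) + 1)^(1/5)/(cos(a) - 1)^(1/5)


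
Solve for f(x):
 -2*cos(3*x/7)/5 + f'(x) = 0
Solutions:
 f(x) = C1 + 14*sin(3*x/7)/15


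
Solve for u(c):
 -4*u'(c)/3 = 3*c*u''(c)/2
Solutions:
 u(c) = C1 + C2*c^(1/9)


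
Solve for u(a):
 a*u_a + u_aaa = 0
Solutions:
 u(a) = C1 + Integral(C2*airyai(-a) + C3*airybi(-a), a)


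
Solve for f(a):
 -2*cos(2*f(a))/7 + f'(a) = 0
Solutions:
 -2*a/7 - log(sin(2*f(a)) - 1)/4 + log(sin(2*f(a)) + 1)/4 = C1


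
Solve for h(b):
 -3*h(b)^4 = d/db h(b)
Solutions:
 h(b) = (-3^(2/3) - 3*3^(1/6)*I)*(1/(C1 + 3*b))^(1/3)/6
 h(b) = (-3^(2/3) + 3*3^(1/6)*I)*(1/(C1 + 3*b))^(1/3)/6
 h(b) = (1/(C1 + 9*b))^(1/3)


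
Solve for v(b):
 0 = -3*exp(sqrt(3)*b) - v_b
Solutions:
 v(b) = C1 - sqrt(3)*exp(sqrt(3)*b)


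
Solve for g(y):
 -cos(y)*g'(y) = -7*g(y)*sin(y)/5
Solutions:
 g(y) = C1/cos(y)^(7/5)


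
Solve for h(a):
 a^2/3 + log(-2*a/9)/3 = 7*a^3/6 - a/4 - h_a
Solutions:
 h(a) = C1 + 7*a^4/24 - a^3/9 - a^2/8 - a*log(-a)/3 + a*(-log(2) + 1/3 + 2*log(6)/3)


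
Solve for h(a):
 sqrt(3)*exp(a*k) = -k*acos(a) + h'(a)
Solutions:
 h(a) = C1 + k*(a*acos(a) - sqrt(1 - a^2)) + sqrt(3)*Piecewise((exp(a*k)/k, Ne(k, 0)), (a, True))


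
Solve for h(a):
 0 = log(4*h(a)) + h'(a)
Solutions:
 Integral(1/(log(_y) + 2*log(2)), (_y, h(a))) = C1 - a


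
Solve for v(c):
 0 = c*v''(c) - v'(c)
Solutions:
 v(c) = C1 + C2*c^2


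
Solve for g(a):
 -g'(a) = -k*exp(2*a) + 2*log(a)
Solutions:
 g(a) = C1 - 2*a*log(a) + 2*a + k*exp(2*a)/2


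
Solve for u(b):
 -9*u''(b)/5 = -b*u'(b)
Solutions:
 u(b) = C1 + C2*erfi(sqrt(10)*b/6)


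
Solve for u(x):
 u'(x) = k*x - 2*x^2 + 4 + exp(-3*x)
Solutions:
 u(x) = C1 + k*x^2/2 - 2*x^3/3 + 4*x - exp(-3*x)/3


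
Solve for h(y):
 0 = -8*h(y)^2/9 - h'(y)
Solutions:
 h(y) = 9/(C1 + 8*y)


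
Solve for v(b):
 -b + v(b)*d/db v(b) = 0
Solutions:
 v(b) = -sqrt(C1 + b^2)
 v(b) = sqrt(C1 + b^2)


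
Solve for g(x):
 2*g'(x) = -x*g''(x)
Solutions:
 g(x) = C1 + C2/x


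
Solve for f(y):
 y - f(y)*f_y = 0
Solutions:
 f(y) = -sqrt(C1 + y^2)
 f(y) = sqrt(C1 + y^2)


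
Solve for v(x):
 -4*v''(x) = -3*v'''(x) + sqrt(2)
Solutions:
 v(x) = C1 + C2*x + C3*exp(4*x/3) - sqrt(2)*x^2/8


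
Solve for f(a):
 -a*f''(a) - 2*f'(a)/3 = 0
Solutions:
 f(a) = C1 + C2*a^(1/3)


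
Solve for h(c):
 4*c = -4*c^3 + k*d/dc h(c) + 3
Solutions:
 h(c) = C1 + c^4/k + 2*c^2/k - 3*c/k


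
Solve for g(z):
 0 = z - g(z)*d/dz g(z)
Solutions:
 g(z) = -sqrt(C1 + z^2)
 g(z) = sqrt(C1 + z^2)


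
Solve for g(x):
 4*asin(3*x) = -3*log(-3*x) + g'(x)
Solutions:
 g(x) = C1 + 3*x*log(-x) + 4*x*asin(3*x) - 3*x + 3*x*log(3) + 4*sqrt(1 - 9*x^2)/3
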